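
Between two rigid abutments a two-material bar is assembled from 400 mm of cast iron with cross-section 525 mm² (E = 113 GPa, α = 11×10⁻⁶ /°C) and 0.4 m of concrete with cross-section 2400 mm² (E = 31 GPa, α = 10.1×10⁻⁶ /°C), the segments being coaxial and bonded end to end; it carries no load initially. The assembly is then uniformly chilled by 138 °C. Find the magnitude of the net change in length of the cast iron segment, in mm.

Free thermal contraction of the whole bar: Σ αᵢΔT Lᵢ = 11×10⁻⁶×138×400 + 10.1×10⁻⁶×138×400 = 1.165 mm.
Since the ends are fixed, an axial force P builds up, equal in every segment, with P · Σ Lᵢ/(AᵢEᵢ) = δ_free.
The series flexibility is Σ Lᵢ/(AᵢEᵢ) = 400/(525×113×10³) + 400/(2400×31×10³) = 1.212×10⁻⁵ mm/N.
P = 1.165 / 1.212×10⁻⁵ = 96110 N = 96.11 kN, tensile.
For the cast iron segment, free thermal change = 11×10⁻⁶×138×400 = 0.6072 mm and elastic change from P = 96110×400/(525×113×10³) = 0.648 mm; these oppose, so the net change is 0.0408 mm (segment lengthens).

|ΔL| ≈ 0.0408 mm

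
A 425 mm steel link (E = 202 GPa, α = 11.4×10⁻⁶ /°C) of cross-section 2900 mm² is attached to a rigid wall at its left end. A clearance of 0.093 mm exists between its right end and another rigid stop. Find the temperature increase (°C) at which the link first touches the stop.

ΔT ≈ 19.2 °C

The gap closes when αΔT L = 0.093 mm, since the link is still unstressed at that instant.
So ΔT = g/(αL) = 0.093/(11.4×10⁻⁶ × 425) = 19.2 °C.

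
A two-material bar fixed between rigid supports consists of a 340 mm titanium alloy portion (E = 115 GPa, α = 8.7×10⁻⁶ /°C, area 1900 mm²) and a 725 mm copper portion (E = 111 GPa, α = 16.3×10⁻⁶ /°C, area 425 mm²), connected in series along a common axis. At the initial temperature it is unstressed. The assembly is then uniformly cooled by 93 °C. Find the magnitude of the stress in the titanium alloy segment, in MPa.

σ ≈ 42.7 MPa (tensile)

Free thermal contraction of the whole bar: Σ αᵢΔT Lᵢ = 8.7×10⁻⁶×93×340 + 16.3×10⁻⁶×93×725 = 1.374 mm.
The walls prevent any net length change, so an axial force P (same in every segment) develops. Compatibility: P · Σ Lᵢ/(AᵢEᵢ) = δ_free.
Σ Lᵢ/(AᵢEᵢ) = 340/(1900×115×10³) + 725/(425×111×10³) = 1.692×10⁻⁵ mm/N.
So P = 1.374 / 1.692×10⁻⁵ = 81.19 kN, tensile.
σ_{titanium alloy} = P / A = 81190 / 1900 = 42.73 MPa.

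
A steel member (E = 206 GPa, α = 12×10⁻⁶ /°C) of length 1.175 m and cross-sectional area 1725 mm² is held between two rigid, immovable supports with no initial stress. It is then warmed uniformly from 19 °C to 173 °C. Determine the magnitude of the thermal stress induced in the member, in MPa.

σ ≈ 381 MPa (compressive)

Because both ends are immovable the net strain is zero, and the suppressed thermal strain is αΔT = 12×10⁻⁶ × 154 = 1848×10⁻⁶.
The stress required to suppress this strain is σ = Eε = 206×10³ × 1848×10⁻⁶ = 380.7 MPa, compressive since the member is trying to expand.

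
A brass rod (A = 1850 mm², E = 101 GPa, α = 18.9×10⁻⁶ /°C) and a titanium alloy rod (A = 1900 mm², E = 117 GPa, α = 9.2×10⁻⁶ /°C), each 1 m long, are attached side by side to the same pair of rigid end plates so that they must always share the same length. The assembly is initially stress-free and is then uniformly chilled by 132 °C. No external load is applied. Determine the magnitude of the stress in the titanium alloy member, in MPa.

Both members must finish at the same length. With the larger α, the brass tends to over-contract; the plates restrain it, putting the brass in tension and the titanium alloy in compression. With no external load the two internal forces are equal and opposite, magnitude P.
Setting the final lengths equal and cancelling L: (α₁ − α₂)ΔT = P/(A₁E₁) + P/(A₂E₂).
|α₁ − α₂|·ΔT = 9.7×10⁻⁶ × 132 = 0.00128.
1/(A₁E₁) + 1/(A₂E₂) = 1/(1850×101×10³) + 1/(1900×117×10³) = 9.85×10⁻⁹ N⁻¹.
So P = 0.00128 / 9.85×10⁻⁹ = 130 kN.
σ_{titanium alloy} = P/A₂ = 130000/1900 = 68.41 MPa, compressive.

σ ≈ 68.4 MPa (compressive)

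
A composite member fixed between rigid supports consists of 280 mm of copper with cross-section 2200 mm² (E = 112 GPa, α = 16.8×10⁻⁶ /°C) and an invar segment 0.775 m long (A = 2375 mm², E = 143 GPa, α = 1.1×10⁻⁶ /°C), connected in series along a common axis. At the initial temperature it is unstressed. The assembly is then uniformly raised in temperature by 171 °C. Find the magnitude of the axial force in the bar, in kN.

P ≈ 278 kN (compressive)

With the walls removed the bar would change length by δ_free = Σ αᵢΔT Lᵢ = 16.8×10⁻⁶×171×280 + 1.1×10⁻⁶×171×775 = 0.9502 mm.
Since the ends are fixed, an axial force P builds up, equal in every segment, with P · Σ Lᵢ/(AᵢEᵢ) = δ_free.
The series flexibility is Σ Lᵢ/(AᵢEᵢ) = 280/(2200×112×10³) + 775/(2375×143×10³) = 3.418×10⁻⁶ mm/N.
P = 0.9502 / 3.418×10⁻⁶ = 278000 N = 278 kN, compressive.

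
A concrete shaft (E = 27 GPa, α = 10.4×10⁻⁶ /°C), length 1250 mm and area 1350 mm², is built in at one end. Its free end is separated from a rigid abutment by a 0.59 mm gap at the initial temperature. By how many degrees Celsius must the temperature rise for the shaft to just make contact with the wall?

ΔT ≈ 45.4 °C

Contact occurs when the free expansion equals the gap: αΔT L = 0.59 mm.
So ΔT = g/(αL) = 0.59/(10.4×10⁻⁶ × 1250) = 45.38 °C.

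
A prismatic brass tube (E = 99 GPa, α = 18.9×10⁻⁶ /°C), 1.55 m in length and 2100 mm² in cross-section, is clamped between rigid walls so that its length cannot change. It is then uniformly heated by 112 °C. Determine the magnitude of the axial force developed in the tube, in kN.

Full restraint means ε = 0, so the stress is σ = EαΔT = 99×10³ × 18.9×10⁻⁶ × 112 = 209.6 MPa.
Then P = σA = 209.6 × 2100 mm² = 440.1 kN, compressive.

P ≈ 440 kN (compressive)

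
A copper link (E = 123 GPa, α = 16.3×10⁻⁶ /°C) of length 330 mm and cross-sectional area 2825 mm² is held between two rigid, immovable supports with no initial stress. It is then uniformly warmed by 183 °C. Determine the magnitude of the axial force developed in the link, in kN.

P ≈ 1040 kN (compressive)

With zero net strain, σ = E·αΔT = 123 GPa × 16.3×10⁻⁶ × 183 = 366.9 MPa.
Axial force P = σA = 366.9 × 2825 = 1.036×10⁶ N = 1036 kN, compressive.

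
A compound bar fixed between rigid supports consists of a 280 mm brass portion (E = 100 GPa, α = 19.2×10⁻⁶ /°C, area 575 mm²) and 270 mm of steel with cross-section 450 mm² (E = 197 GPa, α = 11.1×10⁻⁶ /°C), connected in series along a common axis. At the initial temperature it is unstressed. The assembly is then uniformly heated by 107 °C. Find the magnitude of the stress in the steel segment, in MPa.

Free thermal expansion of the whole bar: Σ αᵢΔT Lᵢ = 19.2×10⁻⁶×107×280 + 11.1×10⁻⁶×107×270 = 0.8959 mm.
The walls prevent any net length change, so an axial force P (same in every segment) develops. Compatibility: P · Σ Lᵢ/(AᵢEᵢ) = δ_free.
The series flexibility is Σ Lᵢ/(AᵢEᵢ) = 280/(575×100×10³) + 270/(450×197×10³) = 7.915×10⁻⁶ mm/N.
P = 0.8959 / 7.915×10⁻⁶ = 113200 N = 113.2 kN, compressive.
σ_{steel} = P / A = 113200 / 450 = 251.5 MPa.

σ ≈ 252 MPa (compressive)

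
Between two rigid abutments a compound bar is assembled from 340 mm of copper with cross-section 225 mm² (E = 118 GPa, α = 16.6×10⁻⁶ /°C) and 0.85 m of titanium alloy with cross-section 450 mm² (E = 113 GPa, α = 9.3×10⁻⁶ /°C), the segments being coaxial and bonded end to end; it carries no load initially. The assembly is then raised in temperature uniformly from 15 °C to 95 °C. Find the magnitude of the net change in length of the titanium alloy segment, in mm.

|ΔL| ≈ 0.0187 mm

Free thermal expansion of the whole bar: Σ αᵢΔT Lᵢ = 16.6×10⁻⁶×80×340 + 9.3×10⁻⁶×80×850 = 1.084 mm.
Since the ends are fixed, an axial force P builds up, equal in every segment, with P · Σ Lᵢ/(AᵢEᵢ) = δ_free.
The series flexibility is Σ Lᵢ/(AᵢEᵢ) = 340/(225×118×10³) + 850/(450×113×10³) = 2.952×10⁻⁵ mm/N.
So P = 1.084 / 2.952×10⁻⁵ = 36.72 kN, compressive.
For the titanium alloy segment, free thermal change = 9.3×10⁻⁶×80×850 = 0.6324 mm and elastic change from P = 36720×850/(450×113×10³) = 0.6137 mm; these oppose, so the net change is 0.0187 mm (segment lengthens).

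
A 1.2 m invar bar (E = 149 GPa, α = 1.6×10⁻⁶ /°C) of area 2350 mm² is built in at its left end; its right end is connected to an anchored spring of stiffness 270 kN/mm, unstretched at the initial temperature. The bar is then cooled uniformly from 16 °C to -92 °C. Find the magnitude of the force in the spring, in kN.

P ≈ 29.1 kN

The unrestrained thermal change is αΔT L = 1.6×10⁻⁶ × 108 × 1200 = 0.2074 mm.
Let P be the tensile force in the spring. The bar extends elastically by PL/(AE) and the spring stretches by P/k; together these equal δ_free.
P [ L/(AE) + 1/k ] = δ_free → P [ 1200/(2350×149×10³) + 1/(270×10³) ] = 0.2074.
P = 0.2074 / 7.131×10⁻⁶ = 29080 N.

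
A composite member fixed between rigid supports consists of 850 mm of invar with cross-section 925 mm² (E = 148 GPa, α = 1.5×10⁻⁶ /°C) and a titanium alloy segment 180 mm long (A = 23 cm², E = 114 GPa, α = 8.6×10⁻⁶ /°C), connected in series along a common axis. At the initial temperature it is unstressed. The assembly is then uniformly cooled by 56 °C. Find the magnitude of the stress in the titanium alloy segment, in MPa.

σ ≈ 9.97 MPa (tensile)

With the walls removed the bar would change length by δ_free = Σ αᵢΔT Lᵢ = 1.5×10⁻⁶×56×850 + 8.6×10⁻⁶×56×180 = 0.1581 mm.
Since the ends are fixed, an axial force P builds up, equal in every segment, with P · Σ Lᵢ/(AᵢEᵢ) = δ_free.
Σ Lᵢ/(AᵢEᵢ) = 850/(925×148×10³) + 180/(2300×114×10³) = 6.895×10⁻⁶ mm/N.
So P = 0.1581 / 6.895×10⁻⁶ = 22.93 kN, tensile.
σ_{titanium alloy} = P / A = 22930 / 2300 = 9.968 MPa.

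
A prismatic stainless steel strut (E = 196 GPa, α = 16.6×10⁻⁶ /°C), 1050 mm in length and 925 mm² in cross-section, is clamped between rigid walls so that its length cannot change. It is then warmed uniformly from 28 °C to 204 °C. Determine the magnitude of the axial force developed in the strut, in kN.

Full restraint means ε = 0, so the stress is σ = EαΔT = 196×10³ × 16.6×10⁻⁶ × 176 = 572.6 MPa.
Axial force P = σA = 572.6 × 925 = 529700 N = 529.7 kN, compressive.

P ≈ 530 kN (compressive)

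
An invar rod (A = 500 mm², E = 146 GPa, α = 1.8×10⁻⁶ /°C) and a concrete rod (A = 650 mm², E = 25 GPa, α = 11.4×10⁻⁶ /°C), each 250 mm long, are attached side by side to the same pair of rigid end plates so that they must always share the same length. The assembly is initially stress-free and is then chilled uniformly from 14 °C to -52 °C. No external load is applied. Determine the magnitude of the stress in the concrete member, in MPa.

Both members must finish at the same length. With the larger α, the concrete tends to over-contract; the plates restrain it, putting the concrete in tension and the invar in compression. With no external load the two internal forces are equal and opposite, magnitude P.
Equating the net (thermal + elastic) strains gives |α₁ − α₂|·ΔT = P·[1/(A₁E₁) + 1/(A₂E₂)].
|α₁ − α₂|·ΔT = 9.6×10⁻⁶ × 66 = 0.0006336.
1/(A₁E₁) + 1/(A₂E₂) = 1/(500×146×10³) + 1/(650×25×10³) = 7.524×10⁻⁸ N⁻¹.
So P = 0.0006336 / 7.524×10⁻⁸ = 8.421 kN.
σ_{concrete} = P/A₂ = 8421/650 = 12.96 MPa, tensile.

σ ≈ 13 MPa (tensile)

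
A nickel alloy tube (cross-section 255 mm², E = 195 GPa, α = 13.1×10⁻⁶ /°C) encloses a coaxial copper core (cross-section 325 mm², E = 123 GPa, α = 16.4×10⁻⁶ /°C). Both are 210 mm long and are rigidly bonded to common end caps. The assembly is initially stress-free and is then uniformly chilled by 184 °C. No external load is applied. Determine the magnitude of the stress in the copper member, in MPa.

The copper has the larger α, so on cooling it would change length more than the nickel alloy if both were free. The rigid plates force a common final length, so the copper is put into tension and the nickel alloy into compression, with equal and opposite forces P (no external load).
Equating the net (thermal + elastic) strains gives |α₁ − α₂|·ΔT = P·[1/(A₁E₁) + 1/(A₂E₂)].
|α₁ − α₂|·ΔT = 3.3×10⁻⁶ × 184 = 0.0006072.
1/(A₁E₁) + 1/(A₂E₂) = 1/(255×195×10³) + 1/(325×123×10³) = 4.513×10⁻⁸ N⁻¹.
So P = 0.0006072 / 4.513×10⁻⁸ = 13.46 kN.
σ_{copper} = P/A₂ = 13460/325 = 41.4 MPa, tensile.

σ ≈ 41.4 MPa (tensile)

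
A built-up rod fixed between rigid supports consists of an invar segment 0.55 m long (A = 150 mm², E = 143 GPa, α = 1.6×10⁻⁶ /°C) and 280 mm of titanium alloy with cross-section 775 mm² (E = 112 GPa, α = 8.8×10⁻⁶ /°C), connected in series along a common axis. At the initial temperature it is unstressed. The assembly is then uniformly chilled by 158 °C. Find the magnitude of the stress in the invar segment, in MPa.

If the supports were absent, the total length change would be Σ αᵢΔT Lᵢ = 1.6×10⁻⁶×158×550 + 8.8×10⁻⁶×158×280 = 0.5284 mm.
The rigid supports impose zero overall length change; the single axial force P common to all segments must satisfy P Σ Lᵢ/(AᵢEᵢ) = δ_free.
Σ Lᵢ/(AᵢEᵢ) = 550/(150×143×10³) + 280/(775×112×10³) = 2.887×10⁻⁵ mm/N.
Hence P = δ_free / Σ(L/AE) = 0.5284/2.887×10⁻⁵ = 18.3 kN (tensile).
σ_{invar} = P / A = 18300 / 150 = 122 MPa.

σ ≈ 122 MPa (tensile)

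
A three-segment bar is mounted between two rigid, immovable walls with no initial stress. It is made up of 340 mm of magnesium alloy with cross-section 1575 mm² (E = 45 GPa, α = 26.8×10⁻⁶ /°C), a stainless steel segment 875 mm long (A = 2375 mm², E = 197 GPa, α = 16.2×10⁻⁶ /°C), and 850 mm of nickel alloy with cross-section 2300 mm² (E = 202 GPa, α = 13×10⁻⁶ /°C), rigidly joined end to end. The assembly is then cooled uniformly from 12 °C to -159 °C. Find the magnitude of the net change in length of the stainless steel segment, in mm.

|ΔL| ≈ 1.13 mm

If the supports were absent, the total length change would be Σ αᵢΔT Lᵢ = 26.8×10⁻⁶×171×340 + 16.2×10⁻⁶×171×875 + 13×10⁻⁶×171×850 = 5.872 mm.
The rigid supports impose zero overall length change; the single axial force P common to all segments must satisfy P Σ Lᵢ/(AᵢEᵢ) = δ_free.
Σ Lᵢ/(AᵢEᵢ) = 340/(1575×45×10³) + 875/(2375×197×10³) + 850/(2300×202×10³) = 8.497×10⁻⁶ mm/N.
So P = 5.872 / 8.497×10⁻⁶ = 691 kN, tensile.
For the stainless steel segment, free thermal change = 16.2×10⁻⁶×171×875 = 2.424 mm and elastic change from P = 691000×875/(2375×197×10³) = 1.292 mm; these oppose, so the net change is 1.13 mm (segment shortens).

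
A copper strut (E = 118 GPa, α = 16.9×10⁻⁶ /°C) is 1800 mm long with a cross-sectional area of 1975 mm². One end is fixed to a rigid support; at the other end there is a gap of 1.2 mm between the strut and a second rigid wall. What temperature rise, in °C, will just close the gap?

ΔT ≈ 39.4 °C

The gap closes when αΔT L = 1.2 mm, since the strut is still unstressed at that instant.
ΔT = 1.2 / (16.9×10⁻⁶ × 1800) = 39.45 °C.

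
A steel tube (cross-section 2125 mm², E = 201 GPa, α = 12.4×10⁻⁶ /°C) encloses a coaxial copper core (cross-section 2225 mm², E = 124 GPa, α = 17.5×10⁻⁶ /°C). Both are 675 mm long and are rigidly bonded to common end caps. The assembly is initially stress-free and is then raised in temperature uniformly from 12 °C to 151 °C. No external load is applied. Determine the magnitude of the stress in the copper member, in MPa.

Equilibrium of a rigid end plate with no external load gives equal and opposite internal forces ±P in the two members. Since α_{copper} > α_{steel}, heating drives the copper into compression and the steel into tension.
Equating the net (thermal + elastic) strains gives |α₁ − α₂|·ΔT = P·[1/(A₁E₁) + 1/(A₂E₂)].
|α₁ − α₂|·ΔT = 5.1×10⁻⁶ × 139 = 0.0007089.
1/(A₁E₁) + 1/(A₂E₂) = 1/(2125×201×10³) + 1/(2225×124×10³) = 5.966×10⁻⁹ N⁻¹.
So P = 0.0007089 / 5.966×10⁻⁹ = 118.8 kN.
σ_{copper} = P/A₂ = 118800/2225 = 53.41 MPa, compressive.

σ ≈ 53.4 MPa (compressive)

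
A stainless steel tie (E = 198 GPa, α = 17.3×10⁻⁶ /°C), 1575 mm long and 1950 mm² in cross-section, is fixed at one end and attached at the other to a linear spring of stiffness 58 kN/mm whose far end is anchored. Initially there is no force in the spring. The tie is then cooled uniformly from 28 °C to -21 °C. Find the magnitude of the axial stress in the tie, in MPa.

If the spring were absent the tie would shorten by αΔT L = 17.3×10⁻⁶ × 49 × 1575 = 1.335 mm.
Let P be the tensile force in the spring. The tie extends elastically by PL/(AE) and the spring stretches by P/k; together these equal δ_free.
So P = δ_free / [L/(AE) + 1/k] = 1.335 / [ 1575/(1950×198×10³) + 1/(58×10³) ].
P = 1.335 / 2.132×10⁻⁵ = 62620 N.
σ = P/A = 62620/1950 = 32.11 MPa.

σ ≈ 32.1 MPa (tensile)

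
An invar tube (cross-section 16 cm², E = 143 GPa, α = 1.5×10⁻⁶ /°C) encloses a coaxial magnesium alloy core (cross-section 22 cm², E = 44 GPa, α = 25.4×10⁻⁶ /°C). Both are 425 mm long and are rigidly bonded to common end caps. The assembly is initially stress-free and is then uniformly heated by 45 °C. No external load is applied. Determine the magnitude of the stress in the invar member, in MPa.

σ ≈ 45.7 MPa (tensile)

Equilibrium of a rigid end plate with no external load gives equal and opposite internal forces ±P in the two members. Since α_{magnesium alloy} > α_{invar}, heating drives the magnesium alloy into compression and the invar into tension.
Compatibility of the two members (thermal + elastic change equal): (α₁ − α₂)ΔT = P·[1/(A₁E₁) + 1/(A₂E₂)].
|α₁ − α₂|·ΔT = 23.9×10⁻⁶ × 45 = 0.001075.
1/(A₁E₁) + 1/(A₂E₂) = 1/(1600×143×10³) + 1/(2200×44×10³) = 1.47×10⁻⁸ N⁻¹.
P = 0.001075 / 1.47×10⁻⁸ = 73160 N = 73.16 kN.
σ_{invar} = P/A₁ = 73160/1600 = 45.72 MPa, tensile.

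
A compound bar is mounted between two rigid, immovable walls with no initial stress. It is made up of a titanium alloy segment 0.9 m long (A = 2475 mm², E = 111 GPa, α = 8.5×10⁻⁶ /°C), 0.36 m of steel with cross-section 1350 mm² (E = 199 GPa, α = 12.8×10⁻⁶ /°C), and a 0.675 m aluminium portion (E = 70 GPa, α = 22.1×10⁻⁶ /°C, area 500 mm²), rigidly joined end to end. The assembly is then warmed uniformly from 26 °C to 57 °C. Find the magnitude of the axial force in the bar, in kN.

Free thermal expansion of the whole bar: Σ αᵢΔT Lᵢ = 8.5×10⁻⁶×31×900 + 12.8×10⁻⁶×31×360 + 22.1×10⁻⁶×31×675 = 0.8424 mm.
The walls prevent any net length change, so an axial force P (same in every segment) develops. Compatibility: P · Σ Lᵢ/(AᵢEᵢ) = δ_free.
The series flexibility is Σ Lᵢ/(AᵢEᵢ) = 900/(2475×111×10³) + 360/(1350×199×10³) + 675/(500×70×10³) = 2.39×10⁻⁵ mm/N.
P = 0.8424 / 2.39×10⁻⁵ = 35250 N = 35.25 kN, compressive.

P ≈ 35.2 kN (compressive)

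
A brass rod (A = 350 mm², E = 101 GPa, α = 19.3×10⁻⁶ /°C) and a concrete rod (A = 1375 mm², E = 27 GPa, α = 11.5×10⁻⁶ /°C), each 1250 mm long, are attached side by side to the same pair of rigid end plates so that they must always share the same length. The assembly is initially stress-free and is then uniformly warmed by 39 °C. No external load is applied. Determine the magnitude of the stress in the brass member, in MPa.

σ ≈ 15.7 MPa (compressive)

The brass has the larger α, so on heating it would change length more than the concrete if both were free. The rigid plates force a common final length, so the brass is put into compression and the concrete into tension, with equal and opposite forces P (no external load).
Compatibility of the two members (thermal + elastic change equal): (α₁ − α₂)ΔT = P·[1/(A₁E₁) + 1/(A₂E₂)].
|α₁ − α₂|·ΔT = 7.8×10⁻⁶ × 39 = 0.0003042.
1/(A₁E₁) + 1/(A₂E₂) = 1/(350×101×10³) + 1/(1375×27×10³) = 5.522×10⁻⁸ N⁻¹.
P = 0.0003042 / 5.522×10⁻⁸ = 5508 N = 5.508 kN.
σ_{brass} = P/A₁ = 5508/350 = 15.74 MPa, compressive.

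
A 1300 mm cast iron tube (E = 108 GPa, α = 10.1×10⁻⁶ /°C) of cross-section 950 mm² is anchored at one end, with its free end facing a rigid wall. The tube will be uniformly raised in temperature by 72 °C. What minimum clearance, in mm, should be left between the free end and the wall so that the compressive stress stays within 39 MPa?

g ≈ 0.476 mm

With no wall the tube would lengthen by αΔT L = 10.1×10⁻⁶ × 72 × 1300 = 0.9454 mm.
A stress of 39 MPa corresponds to the wall pushing the tube back by σL/E = 39×1300/(108×10³) = 0.4694 mm.
The gap must absorb the remainder: g_min = 0.9454 − 0.4694 = 0.4759 mm.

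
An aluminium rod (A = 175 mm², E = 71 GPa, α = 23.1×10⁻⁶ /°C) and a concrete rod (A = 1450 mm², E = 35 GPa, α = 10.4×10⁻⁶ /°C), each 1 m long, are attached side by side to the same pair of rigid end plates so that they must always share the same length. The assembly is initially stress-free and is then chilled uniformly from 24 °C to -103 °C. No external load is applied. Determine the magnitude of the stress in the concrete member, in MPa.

Equilibrium of a rigid end plate with no external load gives equal and opposite internal forces ±P in the two members. Since α_{aluminium} > α_{concrete}, cooling drives the aluminium into tension and the concrete into compression.
Compatibility of the two members (thermal + elastic change equal): (α₁ − α₂)ΔT = P·[1/(A₁E₁) + 1/(A₂E₂)].
|α₁ − α₂|·ΔT = 12.7×10⁻⁶ × 127 = 0.001613.
1/(A₁E₁) + 1/(A₂E₂) = 1/(175×71×10³) + 1/(1450×35×10³) = 1.002×10⁻⁷ N⁻¹.
P = 0.001613 / 1.002×10⁻⁷ = 16100 N = 16.1 kN.
σ_{concrete} = P/A₂ = 16100/1450 = 11.1 MPa, compressive.

σ ≈ 11.1 MPa (compressive)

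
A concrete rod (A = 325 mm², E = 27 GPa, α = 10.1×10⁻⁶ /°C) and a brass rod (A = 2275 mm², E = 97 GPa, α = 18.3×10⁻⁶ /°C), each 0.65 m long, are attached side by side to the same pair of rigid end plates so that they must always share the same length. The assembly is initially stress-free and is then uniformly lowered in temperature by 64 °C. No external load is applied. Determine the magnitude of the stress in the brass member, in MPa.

Both members must finish at the same length. With the larger α, the brass tends to over-contract; the plates restrain it, putting the brass in tension and the concrete in compression. With no external load the two internal forces are equal and opposite, magnitude P.
Equating the net (thermal + elastic) strains gives |α₁ − α₂|·ΔT = P·[1/(A₁E₁) + 1/(A₂E₂)].
|α₁ − α₂|·ΔT = 8.2×10⁻⁶ × 64 = 0.0005248.
1/(A₁E₁) + 1/(A₂E₂) = 1/(325×27×10³) + 1/(2275×97×10³) = 1.185×10⁻⁷ N⁻¹.
So P = 0.0005248 / 1.185×10⁻⁷ = 4.429 kN.
σ_{brass} = P/A₂ = 4429/2275 = 1.947 MPa, tensile.

σ ≈ 1.95 MPa (tensile)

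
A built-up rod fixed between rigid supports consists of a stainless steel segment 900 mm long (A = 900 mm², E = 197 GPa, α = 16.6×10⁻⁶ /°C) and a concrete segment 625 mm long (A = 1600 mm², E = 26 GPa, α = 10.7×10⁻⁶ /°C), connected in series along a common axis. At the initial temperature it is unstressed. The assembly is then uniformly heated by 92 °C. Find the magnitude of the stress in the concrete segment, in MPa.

σ ≈ 61.9 MPa (compressive)

Free thermal expansion of the whole bar: Σ αᵢΔT Lᵢ = 16.6×10⁻⁶×92×900 + 10.7×10⁻⁶×92×625 = 1.99 mm.
Since the ends are fixed, an axial force P builds up, equal in every segment, with P · Σ Lᵢ/(AᵢEᵢ) = δ_free.
Σ Lᵢ/(AᵢEᵢ) = 900/(900×197×10³) + 625/(1600×26×10³) = 2.01×10⁻⁵ mm/N.
So P = 1.99 / 2.01×10⁻⁵ = 98.99 kN, compressive.
σ_{concrete} = P / A = 98990 / 1600 = 61.87 MPa.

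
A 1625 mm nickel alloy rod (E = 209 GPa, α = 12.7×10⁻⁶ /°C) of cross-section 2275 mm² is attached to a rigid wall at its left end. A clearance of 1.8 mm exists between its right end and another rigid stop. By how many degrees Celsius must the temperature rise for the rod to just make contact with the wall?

ΔT ≈ 87.2 °C

Contact occurs when the free expansion equals the gap: αΔT L = 1.8 mm.
ΔT = 1.8 / (12.7×10⁻⁶ × 1625) = 87.22 °C.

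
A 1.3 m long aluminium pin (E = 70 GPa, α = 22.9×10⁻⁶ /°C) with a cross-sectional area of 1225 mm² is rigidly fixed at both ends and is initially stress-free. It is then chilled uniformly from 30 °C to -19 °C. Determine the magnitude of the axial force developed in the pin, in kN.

P ≈ 96.2 kN (tensile)

The ends cannot move, so σ = EαΔT = 70×10³ × 22.9×10⁻⁶ × 49 = 78.55 MPa.
Axial force P = σA = 78.55 × 1225 = 96220 N = 96.22 kN, tensile.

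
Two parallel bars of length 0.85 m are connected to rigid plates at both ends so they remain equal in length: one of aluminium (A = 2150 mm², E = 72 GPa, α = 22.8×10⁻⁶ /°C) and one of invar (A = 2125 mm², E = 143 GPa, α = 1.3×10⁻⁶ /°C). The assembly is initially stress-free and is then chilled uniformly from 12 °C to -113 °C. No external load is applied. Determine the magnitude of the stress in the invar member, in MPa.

Both members must finish at the same length. With the larger α, the aluminium tends to over-contract; the plates restrain it, putting the aluminium in tension and the invar in compression. With no external load the two internal forces are equal and opposite, magnitude P.
Compatibility of the two members (thermal + elastic change equal): (α₁ − α₂)ΔT = P·[1/(A₁E₁) + 1/(A₂E₂)].
|α₁ − α₂|·ΔT = 21.5×10⁻⁶ × 125 = 0.002687.
1/(A₁E₁) + 1/(A₂E₂) = 1/(2150×72×10³) + 1/(2125×143×10³) = 9.751×10⁻⁹ N⁻¹.
So P = 0.002687 / 9.751×10⁻⁹ = 275.6 kN.
σ_{invar} = P/A₂ = 275600/2125 = 129.7 MPa, compressive.

σ ≈ 130 MPa (compressive)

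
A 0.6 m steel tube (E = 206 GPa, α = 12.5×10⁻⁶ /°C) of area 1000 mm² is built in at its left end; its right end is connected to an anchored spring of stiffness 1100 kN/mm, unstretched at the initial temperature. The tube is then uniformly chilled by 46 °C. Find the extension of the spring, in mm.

Free thermal contraction: δ_free = αΔT L = 12.5×10⁻⁶ × 46 × 600 = 0.345 mm.
Let P be the tensile force in the spring. The tube extends elastically by PL/(AE) and the spring stretches by P/k; together these equal δ_free.
P [ L/(AE) + 1/k ] = δ_free → P [ 600/(1000×206×10³) + 1/(1100×10³) ] = 0.345.
P = 0.345 / 3.822×10⁻⁶ = 90270 N.
Spring extension = P/k = 90270/(1100×10³) = 0.08207 mm.

δ ≈ 0.0821 mm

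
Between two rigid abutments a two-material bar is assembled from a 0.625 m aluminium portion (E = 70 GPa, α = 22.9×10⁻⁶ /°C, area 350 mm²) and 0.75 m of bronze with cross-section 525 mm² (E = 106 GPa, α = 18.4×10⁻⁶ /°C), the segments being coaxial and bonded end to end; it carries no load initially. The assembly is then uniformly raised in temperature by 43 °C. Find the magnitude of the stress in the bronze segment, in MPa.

If the supports were absent, the total length change would be Σ αᵢΔT Lᵢ = 22.9×10⁻⁶×43×625 + 18.4×10⁻⁶×43×750 = 1.209 mm.
The rigid supports impose zero overall length change; the single axial force P common to all segments must satisfy P Σ Lᵢ/(AᵢEᵢ) = δ_free.
Σ Lᵢ/(AᵢEᵢ) = 625/(350×70×10³) + 750/(525×106×10³) = 3.899×10⁻⁵ mm/N.
P = 1.209 / 3.899×10⁻⁵ = 31010 N = 31.01 kN, compressive.
σ_{bronze} = P / A = 31010 / 525 = 59.06 MPa.

σ ≈ 59.1 MPa (compressive)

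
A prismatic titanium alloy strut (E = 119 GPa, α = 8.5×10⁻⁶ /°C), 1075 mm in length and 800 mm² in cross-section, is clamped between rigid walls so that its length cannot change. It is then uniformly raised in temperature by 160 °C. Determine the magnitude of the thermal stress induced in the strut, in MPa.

With length fixed, the mechanical strain must cancel the thermal strain αΔT = 8.5×10⁻⁶ × 160 = 1360×10⁻⁶.
Hence σ = E·αΔT = 119×10³ × 1360×10⁻⁶ = 161.8 MPa, compressive.

σ ≈ 162 MPa (compressive)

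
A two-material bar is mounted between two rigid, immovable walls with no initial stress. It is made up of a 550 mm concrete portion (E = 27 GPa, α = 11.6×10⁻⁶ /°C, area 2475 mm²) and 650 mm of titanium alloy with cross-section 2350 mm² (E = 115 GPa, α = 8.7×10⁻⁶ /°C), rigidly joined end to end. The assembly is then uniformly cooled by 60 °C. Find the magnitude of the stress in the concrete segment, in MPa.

With the walls removed the bar would change length by δ_free = Σ αᵢΔT Lᵢ = 11.6×10⁻⁶×60×550 + 8.7×10⁻⁶×60×650 = 0.7221 mm.
The walls prevent any net length change, so an axial force P (same in every segment) develops. Compatibility: P · Σ Lᵢ/(AᵢEᵢ) = δ_free.
Σ Lᵢ/(AᵢEᵢ) = 550/(2475×27×10³) + 650/(2350×115×10³) = 1.064×10⁻⁵ mm/N.
P = 0.7221 / 1.064×10⁻⁵ = 67890 N = 67.89 kN, tensile.
σ_{concrete} = P / A = 67890 / 2475 = 27.43 MPa.

σ ≈ 27.4 MPa (tensile)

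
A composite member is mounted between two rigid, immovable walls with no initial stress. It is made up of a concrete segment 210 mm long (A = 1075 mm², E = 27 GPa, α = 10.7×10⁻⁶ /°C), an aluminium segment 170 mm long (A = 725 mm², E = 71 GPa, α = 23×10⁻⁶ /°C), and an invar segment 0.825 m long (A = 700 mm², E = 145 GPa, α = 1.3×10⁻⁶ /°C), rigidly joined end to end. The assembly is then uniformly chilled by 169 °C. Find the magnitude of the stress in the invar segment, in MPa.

σ ≈ 93.5 MPa (tensile)

With the walls removed the bar would change length by δ_free = Σ αᵢΔT Lᵢ = 10.7×10⁻⁶×169×210 + 23×10⁻⁶×169×170 + 1.3×10⁻⁶×169×825 = 1.222 mm.
Since the ends are fixed, an axial force P builds up, equal in every segment, with P · Σ Lᵢ/(AᵢEᵢ) = δ_free.
The series flexibility is Σ Lᵢ/(AᵢEᵢ) = 210/(1075×27×10³) + 170/(725×71×10³) + 825/(700×145×10³) = 1.867×10⁻⁵ mm/N.
Hence P = δ_free / Σ(L/AE) = 1.222/1.867×10⁻⁵ = 65.46 kN (tensile).
σ_{invar} = P / A = 65460 / 700 = 93.51 MPa.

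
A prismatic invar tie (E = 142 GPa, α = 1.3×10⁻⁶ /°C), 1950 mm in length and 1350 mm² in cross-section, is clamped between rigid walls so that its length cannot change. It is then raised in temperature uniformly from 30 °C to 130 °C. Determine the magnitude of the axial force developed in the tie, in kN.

P ≈ 24.9 kN (compressive)

Full restraint means ε = 0, so the stress is σ = EαΔT = 142×10³ × 1.3×10⁻⁶ × 100 = 18.46 MPa.
P = AEαΔT = 1350 × 142×10³ × 1.3×10⁻⁶ × 100 = 24.92 kN (compressive).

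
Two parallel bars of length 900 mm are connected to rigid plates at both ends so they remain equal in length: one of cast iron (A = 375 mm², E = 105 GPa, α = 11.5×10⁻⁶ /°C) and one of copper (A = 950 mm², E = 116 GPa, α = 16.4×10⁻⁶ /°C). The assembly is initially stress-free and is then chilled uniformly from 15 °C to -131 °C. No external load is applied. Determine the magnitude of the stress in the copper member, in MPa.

σ ≈ 21.8 MPa (tensile)

Equilibrium of a rigid end plate with no external load gives equal and opposite internal forces ±P in the two members. Since α_{copper} > α_{cast iron}, cooling drives the copper into tension and the cast iron into compression.
Setting the final lengths equal and cancelling L: (α₁ − α₂)ΔT = P/(A₁E₁) + P/(A₂E₂).
|α₁ − α₂|·ΔT = 4.9×10⁻⁶ × 146 = 0.0007154.
1/(A₁E₁) + 1/(A₂E₂) = 1/(375×105×10³) + 1/(950×116×10³) = 3.447×10⁻⁸ N⁻¹.
So P = 0.0007154 / 3.447×10⁻⁸ = 20.75 kN.
σ_{copper} = P/A₂ = 20750/950 = 21.85 MPa, tensile.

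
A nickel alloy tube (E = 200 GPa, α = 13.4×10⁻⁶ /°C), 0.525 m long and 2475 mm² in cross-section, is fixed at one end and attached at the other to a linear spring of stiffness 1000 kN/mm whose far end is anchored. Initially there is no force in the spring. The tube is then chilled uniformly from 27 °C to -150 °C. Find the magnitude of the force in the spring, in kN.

If the spring were absent the tube would shorten by αΔT L = 13.4×10⁻⁶ × 177 × 525 = 1.245 mm.
Let P be the tensile force in the spring. The tube extends elastically by PL/(AE) and the spring stretches by P/k; together these equal δ_free.
P [ L/(AE) + 1/k ] = δ_free → P [ 525/(2475×200×10³) + 1/(1000×10³) ] = 1.245.
P = 1.245 / 2.061×10⁻⁶ = 604300 N.

P ≈ 604 kN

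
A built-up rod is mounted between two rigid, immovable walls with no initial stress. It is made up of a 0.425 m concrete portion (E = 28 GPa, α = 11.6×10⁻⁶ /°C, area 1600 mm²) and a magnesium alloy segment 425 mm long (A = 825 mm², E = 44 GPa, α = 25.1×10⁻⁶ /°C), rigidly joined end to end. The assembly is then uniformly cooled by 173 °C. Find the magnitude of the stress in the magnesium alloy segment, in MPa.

Free thermal contraction of the whole bar: Σ αᵢΔT Lᵢ = 11.6×10⁻⁶×173×425 + 25.1×10⁻⁶×173×425 = 2.698 mm.
The walls prevent any net length change, so an axial force P (same in every segment) develops. Compatibility: P · Σ Lᵢ/(AᵢEᵢ) = δ_free.
Σ Lᵢ/(AᵢEᵢ) = 425/(1600×28×10³) + 425/(825×44×10³) = 2.119×10⁻⁵ mm/N.
So P = 2.698 / 2.119×10⁻⁵ = 127.3 kN, tensile.
σ_{magnesium alloy} = P / A = 127300 / 825 = 154.3 MPa.

σ ≈ 154 MPa (tensile)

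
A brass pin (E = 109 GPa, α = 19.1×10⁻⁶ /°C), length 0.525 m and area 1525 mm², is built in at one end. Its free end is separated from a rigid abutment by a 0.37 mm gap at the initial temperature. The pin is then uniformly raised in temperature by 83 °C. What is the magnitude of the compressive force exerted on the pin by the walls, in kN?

P ≈ 146 kN

If the wall were absent the pin would grow by αΔT L = 19.1×10⁻⁶ × 83 × 525 = 0.8323 mm.
After closing the 0.37 mm clearance, 0.8323 − 0.37 = 0.4623 mm of expansion remains to be suppressed by the wall.
That suppressed elongation corresponds to σ = E·Δ/L = 109×10³ × 0.4623/525 = 95.98 MPa.
Force on the wall = σA = 95.98 × 1525 mm² = 146.4 kN.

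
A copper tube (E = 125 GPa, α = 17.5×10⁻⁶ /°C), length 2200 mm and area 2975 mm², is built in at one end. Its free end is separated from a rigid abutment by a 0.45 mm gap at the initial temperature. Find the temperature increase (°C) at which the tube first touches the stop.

The gap closes when αΔT L = 0.45 mm, since the tube is still unstressed at that instant.
ΔT = 0.45 / (17.5×10⁻⁶ × 2200) = 11.69 °C.

ΔT ≈ 11.7 °C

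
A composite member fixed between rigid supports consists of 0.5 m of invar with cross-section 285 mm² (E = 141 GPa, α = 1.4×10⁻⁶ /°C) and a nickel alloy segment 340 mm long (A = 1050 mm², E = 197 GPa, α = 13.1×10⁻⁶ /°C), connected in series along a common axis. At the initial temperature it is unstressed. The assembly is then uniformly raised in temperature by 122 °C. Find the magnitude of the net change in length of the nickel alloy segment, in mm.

|ΔL| ≈ 0.47 mm

If the supports were absent, the total length change would be Σ αᵢΔT Lᵢ = 1.4×10⁻⁶×122×500 + 13.1×10⁻⁶×122×340 = 0.6288 mm.
The walls prevent any net length change, so an axial force P (same in every segment) develops. Compatibility: P · Σ Lᵢ/(AᵢEᵢ) = δ_free.
The series flexibility is Σ Lᵢ/(AᵢEᵢ) = 500/(285×141×10³) + 340/(1050×197×10³) = 1.409×10⁻⁵ mm/N.
So P = 0.6288 / 1.409×10⁻⁵ = 44.64 kN, compressive.
For the nickel alloy segment, free thermal change = 13.1×10⁻⁶×122×340 = 0.5434 mm and elastic change from P = 44640×340/(1050×197×10³) = 0.07337 mm; these oppose, so the net change is 0.47 mm (segment lengthens).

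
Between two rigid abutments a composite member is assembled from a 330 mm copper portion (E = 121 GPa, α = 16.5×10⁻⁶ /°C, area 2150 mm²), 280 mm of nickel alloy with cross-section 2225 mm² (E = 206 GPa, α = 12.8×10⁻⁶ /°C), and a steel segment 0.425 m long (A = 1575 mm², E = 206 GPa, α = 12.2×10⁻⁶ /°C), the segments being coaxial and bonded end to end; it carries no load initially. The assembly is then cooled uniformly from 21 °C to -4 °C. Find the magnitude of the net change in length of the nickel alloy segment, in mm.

|ΔL| ≈ 0.0215 mm

If the supports were absent, the total length change would be Σ αᵢΔT Lᵢ = 16.5×10⁻⁶×25×330 + 12.8×10⁻⁶×25×280 + 12.2×10⁻⁶×25×425 = 0.3553 mm.
Since the ends are fixed, an axial force P builds up, equal in every segment, with P · Σ Lᵢ/(AᵢEᵢ) = δ_free.
Σ Lᵢ/(AᵢEᵢ) = 330/(2150×121×10³) + 280/(2225×206×10³) + 425/(1575×206×10³) = 3.189×10⁻⁶ mm/N.
P = 0.3553 / 3.189×10⁻⁶ = 111400 N = 111.4 kN, tensile.
For the nickel alloy segment, free thermal change = 12.8×10⁻⁶×25×280 = 0.0896 mm and elastic change from P = 111400×280/(2225×206×10³) = 0.06806 mm; these oppose, so the net change is 0.0215 mm (segment shortens).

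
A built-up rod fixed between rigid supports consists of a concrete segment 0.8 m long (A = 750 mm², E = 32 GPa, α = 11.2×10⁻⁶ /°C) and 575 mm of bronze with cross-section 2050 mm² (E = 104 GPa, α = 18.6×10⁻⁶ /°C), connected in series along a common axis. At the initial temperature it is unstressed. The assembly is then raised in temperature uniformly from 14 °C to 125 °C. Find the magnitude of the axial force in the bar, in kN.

If the supports were absent, the total length change would be Σ αᵢΔT Lᵢ = 11.2×10⁻⁶×111×800 + 18.6×10⁻⁶×111×575 = 2.182 mm.
The walls prevent any net length change, so an axial force P (same in every segment) develops. Compatibility: P · Σ Lᵢ/(AᵢEᵢ) = δ_free.
The series flexibility is Σ Lᵢ/(AᵢEᵢ) = 800/(750×32×10³) + 575/(2050×104×10³) = 3.603×10⁻⁵ mm/N.
Hence P = δ_free / Σ(L/AE) = 2.182/3.603×10⁻⁵ = 60.55 kN (compressive).

P ≈ 60.6 kN (compressive)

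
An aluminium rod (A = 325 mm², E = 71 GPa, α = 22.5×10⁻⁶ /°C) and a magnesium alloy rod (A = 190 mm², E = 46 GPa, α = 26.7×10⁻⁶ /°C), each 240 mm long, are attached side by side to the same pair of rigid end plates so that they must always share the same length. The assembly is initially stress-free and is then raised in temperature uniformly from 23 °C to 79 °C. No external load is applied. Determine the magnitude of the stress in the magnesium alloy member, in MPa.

σ ≈ 7.85 MPa (compressive)

Equilibrium of a rigid end plate with no external load gives equal and opposite internal forces ±P in the two members. Since α_{magnesium alloy} > α_{aluminium}, heating drives the magnesium alloy into compression and the aluminium into tension.
Compatibility of the two members (thermal + elastic change equal): (α₁ − α₂)ΔT = P·[1/(A₁E₁) + 1/(A₂E₂)].
|α₁ − α₂|·ΔT = 4.2×10⁻⁶ × 56 = 0.0002352.
1/(A₁E₁) + 1/(A₂E₂) = 1/(325×71×10³) + 1/(190×46×10³) = 1.578×10⁻⁷ N⁻¹.
So P = 0.0002352 / 1.578×10⁻⁷ = 1.491 kN.
σ_{magnesium alloy} = P/A₂ = 1491/190 = 7.847 MPa, compressive.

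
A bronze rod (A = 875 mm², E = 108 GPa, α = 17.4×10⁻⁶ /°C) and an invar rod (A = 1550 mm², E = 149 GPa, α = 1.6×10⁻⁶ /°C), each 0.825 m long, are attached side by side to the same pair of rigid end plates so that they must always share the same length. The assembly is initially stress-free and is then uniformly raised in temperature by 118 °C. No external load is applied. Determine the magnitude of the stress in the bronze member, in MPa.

σ ≈ 143 MPa (compressive)

The bronze has the larger α, so on heating it would change length more than the invar if both were free. The rigid plates force a common final length, so the bronze is put into compression and the invar into tension, with equal and opposite forces P (no external load).
Setting the final lengths equal and cancelling L: (α₁ − α₂)ΔT = P/(A₁E₁) + P/(A₂E₂).
|α₁ − α₂|·ΔT = 15.8×10⁻⁶ × 118 = 0.001864.
1/(A₁E₁) + 1/(A₂E₂) = 1/(875×108×10³) + 1/(1550×149×10³) = 1.491×10⁻⁸ N⁻¹.
P = 0.001864 / 1.491×10⁻⁸ = 125000 N = 125 kN.
σ_{bronze} = P/A₁ = 125000/875 = 142.9 MPa, compressive.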